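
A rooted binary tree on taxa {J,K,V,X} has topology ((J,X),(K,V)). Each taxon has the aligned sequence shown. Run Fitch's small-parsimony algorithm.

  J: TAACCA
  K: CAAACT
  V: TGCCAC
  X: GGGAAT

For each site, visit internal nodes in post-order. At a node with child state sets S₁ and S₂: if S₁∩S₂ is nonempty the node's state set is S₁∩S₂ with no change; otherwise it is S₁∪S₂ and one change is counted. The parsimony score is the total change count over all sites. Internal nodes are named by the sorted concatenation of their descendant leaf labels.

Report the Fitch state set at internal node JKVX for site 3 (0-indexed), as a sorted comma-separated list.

A,C

site 0, node JX: J={T} ∪ X={G} → {G,T} (+1)
site 0, node KV: K={C} ∪ V={T} → {C,T} (+1)
site 0, node JKVX: JX={G,T} ∩ KV={C,T} → {T} (+0)
site 1, node JX: J={A} ∪ X={G} → {A,G} (+1)
site 1, node KV: K={A} ∪ V={G} → {A,G} (+1)
site 1, node JKVX: JX={A,G} ∩ KV={A,G} → {A,G} (+0)
site 2, node JX: J={A} ∪ X={G} → {A,G} (+1)
site 2, node KV: K={A} ∪ V={C} → {A,C} (+1)
site 2, node JKVX: JX={A,G} ∩ KV={A,C} → {A} (+0)
site 3, node JX: J={C} ∪ X={A} → {A,C} (+1)
site 3, node KV: K={A} ∪ V={C} → {A,C} (+1)
site 3, node JKVX: JX={A,C} ∩ KV={A,C} → {A,C} (+0)
site 4, node JX: J={C} ∪ X={A} → {A,C} (+1)
site 4, node KV: K={C} ∪ V={A} → {A,C} (+1)
site 4, node JKVX: JX={A,C} ∩ KV={A,C} → {A,C} (+0)
site 5, node JX: J={A} ∪ X={T} → {A,T} (+1)
site 5, node KV: K={T} ∪ V={C} → {C,T} (+1)
site 5, node JKVX: JX={A,T} ∩ KV={C,T} → {T} (+0)
per-site changes: [2, 2, 2, 2, 2, 2]; total = 12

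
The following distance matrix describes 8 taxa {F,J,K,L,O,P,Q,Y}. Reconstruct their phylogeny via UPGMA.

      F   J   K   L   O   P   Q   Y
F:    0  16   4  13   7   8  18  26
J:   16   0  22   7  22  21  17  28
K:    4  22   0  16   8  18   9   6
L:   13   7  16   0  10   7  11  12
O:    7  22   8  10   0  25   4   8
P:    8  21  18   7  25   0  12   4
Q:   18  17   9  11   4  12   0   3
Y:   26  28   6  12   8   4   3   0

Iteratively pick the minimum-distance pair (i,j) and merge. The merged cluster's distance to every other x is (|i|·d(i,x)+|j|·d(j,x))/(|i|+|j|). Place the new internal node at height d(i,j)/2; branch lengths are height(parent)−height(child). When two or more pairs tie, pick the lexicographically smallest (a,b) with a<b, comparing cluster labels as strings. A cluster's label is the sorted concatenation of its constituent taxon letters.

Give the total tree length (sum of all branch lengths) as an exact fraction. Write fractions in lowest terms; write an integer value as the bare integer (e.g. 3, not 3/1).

2347/60

step 1: merge (Q,Y) at d=3; branch lengths Q→3/2, Y→3/2; new cluster QY
  updated: d(F,QY)=22, d(J,QY)=45/2, d(K,QY)=15/2, d(L,QY)=23/2, d(O,QY)=6, d(P,QY)=8
step 2: merge (F,K) at d=4; branch lengths F→2, K→2; new cluster FK
  updated: d(FK,J)=19, d(FK,L)=29/2, d(FK,O)=15/2, d(FK,P)=13, d(FK,QY)=59/4
step 3: merge (O,QY) at d=6; branch lengths O→3, QY→3/2; new cluster OQY
  updated: d(FK,OQY)=37/3, d(J,OQY)=67/3, d(L,OQY)=11, d(OQY,P)=41/3
step 4: merge (J,L) at d=7; branch lengths J→7/2, L→7/2; new cluster JL
  updated: d(FK,JL)=67/4, d(JL,OQY)=50/3, d(JL,P)=14
step 5: merge (FK,OQY) at d=37/3; branch lengths FK→25/6, OQY→19/6; new cluster FKOQY
  updated: d(FKOQY,JL)=167/10, d(FKOQY,P)=67/5
step 6: merge (FKOQY,P) at d=67/5; branch lengths FKOQY→8/15, P→67/10; new cluster FKOPQY
  updated: d(FKOPQY,JL)=65/4
step 7: merge (FKOPQY,JL) at d=65/4; branch lengths FKOPQY→57/40, JL→37/8; new cluster FJKLOPQY
final tree: ((((F:2,K:2):25/6,(O:3,(Q:3/2,Y:3/2):3/2):19/6):8/15,P:67/10):57/40,(J:7/2,L:7/2):37/8)
total length: 2347/60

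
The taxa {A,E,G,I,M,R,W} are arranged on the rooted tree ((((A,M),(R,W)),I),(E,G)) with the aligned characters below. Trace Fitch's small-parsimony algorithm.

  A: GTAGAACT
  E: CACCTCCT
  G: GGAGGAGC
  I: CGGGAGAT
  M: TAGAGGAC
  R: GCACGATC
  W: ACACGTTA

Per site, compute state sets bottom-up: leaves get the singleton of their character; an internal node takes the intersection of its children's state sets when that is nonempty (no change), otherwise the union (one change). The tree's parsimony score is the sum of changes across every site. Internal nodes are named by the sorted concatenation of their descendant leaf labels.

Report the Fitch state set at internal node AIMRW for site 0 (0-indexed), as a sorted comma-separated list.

C,G

AM@0: {G} ∪ {T} = {G,T} (union, +1)
RW@0: {G} ∪ {A} = {A,G} (union, +1)
AMRW@0: {G,T} ∩ {A,G} = {G} (intersection, +0)
AIMRW@0: {G} ∪ {C} = {C,G} (union, +1)
EG@0: {C} ∪ {G} = {C,G} (union, +1)
AEGIMRW@0: {C,G} ∩ {C,G} = {C,G} (intersection, +0)
AM@1: {T} ∪ {A} = {A,T} (union, +1)
RW@1: {C} ∩ {C} = {C} (intersection, +0)
AMRW@1: {A,T} ∪ {C} = {A,C,T} (union, +1)
AIMRW@1: {A,C,T} ∪ {G} = {A,C,G,T} (union, +1)
EG@1: {A} ∪ {G} = {A,G} (union, +1)
AEGIMRW@1: {A,C,G,T} ∩ {A,G} = {A,G} (intersection, +0)
AM@2: {A} ∪ {G} = {A,G} (union, +1)
RW@2: {A} ∩ {A} = {A} (intersection, +0)
AMRW@2: {A,G} ∩ {A} = {A} (intersection, +0)
AIMRW@2: {A} ∪ {G} = {A,G} (union, +1)
EG@2: {C} ∪ {A} = {A,C} (union, +1)
AEGIMRW@2: {A,G} ∩ {A,C} = {A} (intersection, +0)
AM@3: {G} ∪ {A} = {A,G} (union, +1)
RW@3: {C} ∩ {C} = {C} (intersection, +0)
AMRW@3: {A,G} ∪ {C} = {A,C,G} (union, +1)
AIMRW@3: {A,C,G} ∩ {G} = {G} (intersection, +0)
EG@3: {C} ∪ {G} = {C,G} (union, +1)
AEGIMRW@3: {G} ∩ {C,G} = {G} (intersection, +0)
AM@4: {A} ∪ {G} = {A,G} (union, +1)
RW@4: {G} ∩ {G} = {G} (intersection, +0)
AMRW@4: {A,G} ∩ {G} = {G} (intersection, +0)
AIMRW@4: {G} ∪ {A} = {A,G} (union, +1)
EG@4: {T} ∪ {G} = {G,T} (union, +1)
AEGIMRW@4: {A,G} ∩ {G,T} = {G} (intersection, +0)
AM@5: {A} ∪ {G} = {A,G} (union, +1)
RW@5: {A} ∪ {T} = {A,T} (union, +1)
AMRW@5: {A,G} ∩ {A,T} = {A} (intersection, +0)
AIMRW@5: {A} ∪ {G} = {A,G} (union, +1)
EG@5: {C} ∪ {A} = {A,C} (union, +1)
AEGIMRW@5: {A,G} ∩ {A,C} = {A} (intersection, +0)
AM@6: {C} ∪ {A} = {A,C} (union, +1)
RW@6: {T} ∩ {T} = {T} (intersection, +0)
AMRW@6: {A,C} ∪ {T} = {A,C,T} (union, +1)
AIMRW@6: {A,C,T} ∩ {A} = {A} (intersection, +0)
EG@6: {C} ∪ {G} = {C,G} (union, +1)
AEGIMRW@6: {A} ∪ {C,G} = {A,C,G} (union, +1)
AM@7: {T} ∪ {C} = {C,T} (union, +1)
RW@7: {C} ∪ {A} = {A,C} (union, +1)
AMRW@7: {C,T} ∩ {A,C} = {C} (intersection, +0)
AIMRW@7: {C} ∪ {T} = {C,T} (union, +1)
EG@7: {T} ∪ {C} = {C,T} (union, +1)
AEGIMRW@7: {C,T} ∩ {C,T} = {C,T} (intersection, +0)
per-site changes: [4, 4, 3, 3, 3, 4, 4, 4]; total = 29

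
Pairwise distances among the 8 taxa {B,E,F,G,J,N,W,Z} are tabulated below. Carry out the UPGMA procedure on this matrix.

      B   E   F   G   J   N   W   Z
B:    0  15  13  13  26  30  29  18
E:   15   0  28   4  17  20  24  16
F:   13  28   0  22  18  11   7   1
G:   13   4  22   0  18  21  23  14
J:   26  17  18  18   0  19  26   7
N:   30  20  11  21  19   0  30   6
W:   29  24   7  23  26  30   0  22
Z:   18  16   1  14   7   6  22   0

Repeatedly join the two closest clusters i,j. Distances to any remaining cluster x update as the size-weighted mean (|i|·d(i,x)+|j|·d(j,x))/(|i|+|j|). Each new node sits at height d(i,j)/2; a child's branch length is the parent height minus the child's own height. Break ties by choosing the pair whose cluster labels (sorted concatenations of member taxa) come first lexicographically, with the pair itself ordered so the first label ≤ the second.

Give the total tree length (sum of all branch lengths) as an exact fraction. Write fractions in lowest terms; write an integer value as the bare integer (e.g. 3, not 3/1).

1. join F+Z (d=1) ⇒ FZ; edges |F|=1/2, |Z|=1/2
  updated: d(B,FZ)=31/2, d(E,FZ)=22, d(FZ,G)=18, d(FZ,J)=25/2, d(FZ,N)=17/2, d(FZ,W)=29/2
2. join E+G (d=4) ⇒ EG; edges |E|=2, |G|=2
  updated: d(B,EG)=14, d(EG,FZ)=20, d(EG,J)=35/2, d(EG,N)=41/2, d(EG,W)=47/2
3. join FZ+N (d=17/2) ⇒ FNZ; edges |FZ|=15/4, |N|=17/4
  updated: d(B,FNZ)=61/3, d(EG,FNZ)=121/6, d(FNZ,J)=44/3, d(FNZ,W)=59/3
4. join B+EG (d=14) ⇒ BEG; edges |B|=7, |EG|=5
  updated: d(BEG,FNZ)=182/9, d(BEG,J)=61/3, d(BEG,W)=76/3
5. join FNZ+J (d=44/3) ⇒ FJNZ; edges |FNZ|=37/12, |J|=22/3
  updated: d(BEG,FJNZ)=81/4, d(FJNZ,W)=85/4
6. join BEG+FJNZ (d=81/4) ⇒ BEFGJNZ; edges |BEG|=25/8, |FJNZ|=67/24
  updated: d(BEFGJNZ,W)=23
7. join BEFGJNZ+W (d=23) ⇒ BEFGJNWZ; edges |BEFGJNZ|=11/8, |W|=23/2
final tree: (((B:7,(E:2,G:2):5):25/8,(((F:1/2,Z:1/2):15/4,N:17/4):37/12,J:22/3):67/24):11/8,W:23/2)
total length: 1301/24

1301/24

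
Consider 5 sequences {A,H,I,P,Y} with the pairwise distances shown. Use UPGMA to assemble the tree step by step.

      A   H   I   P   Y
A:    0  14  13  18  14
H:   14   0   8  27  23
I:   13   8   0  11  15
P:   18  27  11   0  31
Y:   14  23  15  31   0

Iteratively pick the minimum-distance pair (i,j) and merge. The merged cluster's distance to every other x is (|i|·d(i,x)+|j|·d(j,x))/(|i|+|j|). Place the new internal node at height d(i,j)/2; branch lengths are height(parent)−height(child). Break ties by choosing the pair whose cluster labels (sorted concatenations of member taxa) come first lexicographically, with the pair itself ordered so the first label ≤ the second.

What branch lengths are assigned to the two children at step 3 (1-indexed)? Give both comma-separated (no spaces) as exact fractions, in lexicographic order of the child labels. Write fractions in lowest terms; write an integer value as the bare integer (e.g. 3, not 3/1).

step 1: merge (H,I) at d=8; branch lengths H→4, I→4; new cluster HI
  updated: d(A,HI)=27/2, d(HI,P)=19, d(HI,Y)=19
step 2: merge (A,HI) at d=27/2; branch lengths A→27/4, HI→11/4; new cluster AHI
  updated: d(AHI,P)=56/3, d(AHI,Y)=52/3
step 3: merge (AHI,Y) at d=52/3; branch lengths AHI→23/12, Y→26/3; new cluster AHIY
  updated: d(AHIY,P)=87/4
step 4: merge (AHIY,P) at d=87/4; branch lengths AHIY→53/24, P→87/8; new cluster AHIPY
final tree: (((A:27/4,(H:4,I:4):11/4):23/12,Y:26/3):53/24,P:87/8)
total length: 247/6

23/12,26/3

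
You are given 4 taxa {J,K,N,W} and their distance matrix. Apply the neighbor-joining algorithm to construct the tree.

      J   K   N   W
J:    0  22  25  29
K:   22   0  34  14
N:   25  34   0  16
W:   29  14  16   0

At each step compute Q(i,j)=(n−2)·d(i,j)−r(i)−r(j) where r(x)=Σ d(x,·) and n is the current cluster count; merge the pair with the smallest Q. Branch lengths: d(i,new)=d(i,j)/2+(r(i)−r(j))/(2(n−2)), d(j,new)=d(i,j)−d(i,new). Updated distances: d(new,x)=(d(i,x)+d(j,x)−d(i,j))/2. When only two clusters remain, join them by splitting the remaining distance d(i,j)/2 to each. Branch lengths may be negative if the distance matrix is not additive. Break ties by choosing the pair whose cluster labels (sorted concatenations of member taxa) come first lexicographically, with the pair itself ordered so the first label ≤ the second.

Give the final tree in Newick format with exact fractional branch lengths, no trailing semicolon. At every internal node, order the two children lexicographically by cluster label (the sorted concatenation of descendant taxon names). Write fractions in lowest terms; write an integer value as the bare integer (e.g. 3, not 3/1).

iteration 1: select J,K (d=22, Q=-102); attach at lengths (25/2, 19/2); label the merged cluster JK
  updated: d(JK,N)=37/2, d(JK,W)=21/2
iteration 2: select JK,N (d=37/2, Q=-45); attach at lengths (13/2, 12); label the merged cluster JKN
  updated: d(JKN,W)=4
iteration 3: select JKN,W (d=4); attach at lengths (2, 2); label the merged cluster JKNW
final tree: (((J:25/2,K:19/2):13/2,N:12):2,W:2)
total length: 89/2

(((J:25/2,K:19/2):13/2,N:12):2,W:2)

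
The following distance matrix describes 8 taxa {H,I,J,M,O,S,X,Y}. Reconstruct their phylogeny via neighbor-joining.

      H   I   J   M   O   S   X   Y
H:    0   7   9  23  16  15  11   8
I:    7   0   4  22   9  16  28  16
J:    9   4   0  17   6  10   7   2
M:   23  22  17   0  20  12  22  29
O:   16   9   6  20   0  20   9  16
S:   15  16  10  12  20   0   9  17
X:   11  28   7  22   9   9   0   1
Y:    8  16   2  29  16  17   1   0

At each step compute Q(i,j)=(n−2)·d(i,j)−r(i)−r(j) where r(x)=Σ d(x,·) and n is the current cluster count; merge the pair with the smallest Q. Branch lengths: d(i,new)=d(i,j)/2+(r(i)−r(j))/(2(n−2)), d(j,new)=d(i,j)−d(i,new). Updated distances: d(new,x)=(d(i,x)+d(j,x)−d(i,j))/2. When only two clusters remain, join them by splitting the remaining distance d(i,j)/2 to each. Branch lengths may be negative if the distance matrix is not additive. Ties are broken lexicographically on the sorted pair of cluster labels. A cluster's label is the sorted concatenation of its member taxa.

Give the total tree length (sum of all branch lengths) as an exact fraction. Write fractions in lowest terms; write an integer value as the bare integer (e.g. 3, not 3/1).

331/8

iteration 1: select M,S (d=12, Q=-172); attach at lengths (59/6, 13/6); label the merged cluster MS
  updated: d(H,MS)=13, d(I,MS)=13, d(J,MS)=15/2, d(MS,O)=14, d(MS,X)=19/2, d(MS,Y)=17
iteration 2: select X,Y (d=1, Q=-241/2); attach at lengths (21/20, -1/20); label the merged cluster XY
  updated: d(H,XY)=9, d(I,XY)=43/2, d(J,XY)=4, d(MS,XY)=51/4, d(O,XY)=12
iteration 3: select H,I (d=7, Q=-161/2); attach at lengths (55/16, 57/16); label the merged cluster HI
  updated: d(HI,J)=3, d(HI,MS)=19/2, d(HI,O)=9, d(HI,XY)=47/4
iteration 4: select J,XY (d=4, Q=-49); attach at lengths (-4/3, 16/3); label the merged cluster JXY
  updated: d(HI,JXY)=43/8, d(JXY,MS)=65/8, d(JXY,O)=7
iteration 5: select HI,MS (d=19/2, Q=-73/2); attach at lengths (45/16, 107/16); label the merged cluster HIMS
  updated: d(HIMS,JXY)=2, d(HIMS,O)=27/4
iteration 6: select HIMS,JXY (d=2, Q=-63/4); attach at lengths (7/8, 9/8); label the merged cluster HIJMSXY
  updated: d(HIJMSXY,O)=47/8
iteration 7: select HIJMSXY,O (d=47/8); attach at lengths (47/16, 47/16); label the merged cluster HIJMOSXY
final tree: ((((H:55/16,I:57/16):45/16,(M:59/6,S:13/6):107/16):7/8,(J:-4/3,(X:21/20,Y:-1/20):16/3):9/8):47/16,O:47/16)
total length: 331/8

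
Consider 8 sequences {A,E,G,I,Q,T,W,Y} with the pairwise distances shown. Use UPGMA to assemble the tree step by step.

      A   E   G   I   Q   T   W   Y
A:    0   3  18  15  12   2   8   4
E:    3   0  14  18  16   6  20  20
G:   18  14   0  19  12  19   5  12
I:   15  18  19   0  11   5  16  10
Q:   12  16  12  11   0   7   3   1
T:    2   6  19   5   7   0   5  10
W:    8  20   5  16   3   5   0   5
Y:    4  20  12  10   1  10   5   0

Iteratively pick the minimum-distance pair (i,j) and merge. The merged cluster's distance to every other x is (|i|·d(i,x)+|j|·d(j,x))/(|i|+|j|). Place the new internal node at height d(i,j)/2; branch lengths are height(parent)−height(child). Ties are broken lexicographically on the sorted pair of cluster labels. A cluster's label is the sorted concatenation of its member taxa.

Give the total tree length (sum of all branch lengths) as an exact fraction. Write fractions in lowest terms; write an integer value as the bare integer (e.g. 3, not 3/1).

1. join Q+Y (d=1) ⇒ QY; edges |Q|=1/2, |Y|=1/2
  updated: d(A,QY)=8, d(E,QY)=18, d(G,QY)=12, d(I,QY)=21/2, d(QY,T)=17/2, d(QY,W)=4
2. join A+T (d=2) ⇒ AT; edges |A|=1, |T|=1
  updated: d(AT,E)=9/2, d(AT,G)=37/2, d(AT,I)=10, d(AT,QY)=33/4, d(AT,W)=13/2
3. join QY+W (d=4) ⇒ QWY; edges |QY|=3/2, |W|=2
  updated: d(AT,QWY)=23/3, d(E,QWY)=56/3, d(G,QWY)=29/3, d(I,QWY)=37/3
4. join AT+E (d=9/2) ⇒ AET; edges |AT|=5/4, |E|=9/4
  updated: d(AET,G)=17, d(AET,I)=38/3, d(AET,QWY)=34/3
5. join G+QWY (d=29/3) ⇒ GQWY; edges |G|=29/6, |QWY|=17/6
  updated: d(AET,GQWY)=51/4, d(GQWY,I)=14
6. join AET+I (d=38/3) ⇒ AEIT; edges |AET|=49/12, |I|=19/3
  updated: d(AEIT,GQWY)=209/16
7. join AEIT+GQWY (d=209/16) ⇒ AEGIQTWY; edges |AEIT|=19/96, |GQWY|=163/96
final tree: ((((A:1,T:1):5/4,E:9/4):49/12,I:19/3):19/96,(G:29/6,((Q:1/2,Y:1/2):3/2,W:2):17/6):163/96)
total length: 1439/48

1439/48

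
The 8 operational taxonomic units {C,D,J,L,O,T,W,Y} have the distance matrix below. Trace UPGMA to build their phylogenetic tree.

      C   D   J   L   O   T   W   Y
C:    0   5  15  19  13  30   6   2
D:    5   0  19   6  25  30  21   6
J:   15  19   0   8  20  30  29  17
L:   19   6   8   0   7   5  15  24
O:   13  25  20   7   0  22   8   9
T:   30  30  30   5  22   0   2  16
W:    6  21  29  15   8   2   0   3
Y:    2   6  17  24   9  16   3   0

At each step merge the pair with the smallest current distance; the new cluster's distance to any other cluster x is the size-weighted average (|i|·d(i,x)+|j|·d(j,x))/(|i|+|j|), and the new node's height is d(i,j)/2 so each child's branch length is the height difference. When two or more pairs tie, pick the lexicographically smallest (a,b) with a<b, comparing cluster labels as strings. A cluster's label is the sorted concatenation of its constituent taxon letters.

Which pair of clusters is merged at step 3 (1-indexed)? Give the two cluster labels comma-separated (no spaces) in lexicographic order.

1. join C+Y (d=2) ⇒ CY; edges |C|=1, |Y|=1
  updated: d(CY,D)=11/2, d(CY,J)=16, d(CY,L)=43/2, d(CY,O)=11, d(CY,T)=23, d(CY,W)=9/2
2. join T+W (d=2) ⇒ TW; edges |T|=1, |W|=1
  updated: d(CY,TW)=55/4, d(D,TW)=51/2, d(J,TW)=59/2, d(L,TW)=10, d(O,TW)=15
3. join CY+D (d=11/2) ⇒ CDY; edges |CY|=7/4, |D|=11/4
  updated: d(CDY,J)=17, d(CDY,L)=49/3, d(CDY,O)=47/3, d(CDY,TW)=53/3
4. join L+O (d=7) ⇒ LO; edges |L|=7/2, |O|=7/2
  updated: d(CDY,LO)=16, d(J,LO)=14, d(LO,TW)=25/2
5. join LO+TW (d=25/2) ⇒ LOTW; edges |LO|=11/4, |TW|=21/4
  updated: d(CDY,LOTW)=101/6, d(J,LOTW)=87/4
6. join CDY+LOTW (d=101/6) ⇒ CDLOTWY; edges |CDY|=17/3, |LOTW|=13/6
  updated: d(CDLOTWY,J)=138/7
7. join CDLOTWY+J (d=138/7) ⇒ CDJLOTWY; edges |CDLOTWY|=121/84, |J|=69/7
final tree: ((((C:1,Y:1):7/4,D:11/4):17/3,((L:7/2,O:7/2):11/4,(T:1,W:1):21/4):13/6):121/84,J:69/7)
total length: 3581/84

CY,D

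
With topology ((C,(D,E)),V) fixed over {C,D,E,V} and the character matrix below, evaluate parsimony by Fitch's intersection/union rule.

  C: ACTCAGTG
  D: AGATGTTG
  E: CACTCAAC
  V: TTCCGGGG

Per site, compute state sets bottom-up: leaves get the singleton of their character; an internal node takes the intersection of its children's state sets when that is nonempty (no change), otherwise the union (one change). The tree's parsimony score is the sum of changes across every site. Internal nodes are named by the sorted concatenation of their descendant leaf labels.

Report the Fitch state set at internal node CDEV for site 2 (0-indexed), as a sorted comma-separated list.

C

site 0, node DE: D={A} ∪ E={C} → {A,C} (+1)
site 0, node CDE: C={A} ∩ DE={A,C} → {A} (+0)
site 0, node CDEV: CDE={A} ∪ V={T} → {A,T} (+1)
site 1, node DE: D={G} ∪ E={A} → {A,G} (+1)
site 1, node CDE: C={C} ∪ DE={A,G} → {A,C,G} (+1)
site 1, node CDEV: CDE={A,C,G} ∪ V={T} → {A,C,G,T} (+1)
site 2, node DE: D={A} ∪ E={C} → {A,C} (+1)
site 2, node CDE: C={T} ∪ DE={A,C} → {A,C,T} (+1)
site 2, node CDEV: CDE={A,C,T} ∩ V={C} → {C} (+0)
site 3, node DE: D={T} ∩ E={T} → {T} (+0)
site 3, node CDE: C={C} ∪ DE={T} → {C,T} (+1)
site 3, node CDEV: CDE={C,T} ∩ V={C} → {C} (+0)
site 4, node DE: D={G} ∪ E={C} → {C,G} (+1)
site 4, node CDE: C={A} ∪ DE={C,G} → {A,C,G} (+1)
site 4, node CDEV: CDE={A,C,G} ∩ V={G} → {G} (+0)
site 5, node DE: D={T} ∪ E={A} → {A,T} (+1)
site 5, node CDE: C={G} ∪ DE={A,T} → {A,G,T} (+1)
site 5, node CDEV: CDE={A,G,T} ∩ V={G} → {G} (+0)
site 6, node DE: D={T} ∪ E={A} → {A,T} (+1)
site 6, node CDE: C={T} ∩ DE={A,T} → {T} (+0)
site 6, node CDEV: CDE={T} ∪ V={G} → {G,T} (+1)
site 7, node DE: D={G} ∪ E={C} → {C,G} (+1)
site 7, node CDE: C={G} ∩ DE={C,G} → {G} (+0)
site 7, node CDEV: CDE={G} ∩ V={G} → {G} (+0)
per-site changes: [2, 3, 2, 1, 2, 2, 2, 1]; total = 15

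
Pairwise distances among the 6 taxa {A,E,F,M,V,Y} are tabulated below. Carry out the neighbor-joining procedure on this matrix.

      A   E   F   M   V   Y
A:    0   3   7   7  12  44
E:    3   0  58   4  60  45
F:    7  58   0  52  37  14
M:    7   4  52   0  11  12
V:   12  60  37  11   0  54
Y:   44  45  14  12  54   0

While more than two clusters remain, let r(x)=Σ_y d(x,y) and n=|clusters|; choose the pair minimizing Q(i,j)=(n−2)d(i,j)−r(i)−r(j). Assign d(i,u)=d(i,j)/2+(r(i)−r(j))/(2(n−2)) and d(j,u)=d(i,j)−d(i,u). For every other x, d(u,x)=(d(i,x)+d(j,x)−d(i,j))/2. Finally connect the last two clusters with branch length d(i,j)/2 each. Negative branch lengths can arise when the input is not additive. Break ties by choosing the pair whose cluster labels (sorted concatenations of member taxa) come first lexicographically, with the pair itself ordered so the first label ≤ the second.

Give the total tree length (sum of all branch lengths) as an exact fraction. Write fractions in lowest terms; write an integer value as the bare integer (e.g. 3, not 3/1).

1007/16

iteration 1: select F,Y (d=14, Q=-281); attach at lengths (55/8, 57/8); label the merged cluster FY
  updated: d(A,FY)=37/2, d(E,FY)=89/2, d(FY,M)=25, d(FY,V)=77/2
iteration 2: select E,M (d=4, Q=-293/2); attach at lengths (51/4, -35/4); label the merged cluster EM
  updated: d(A,EM)=3, d(EM,FY)=131/4, d(EM,V)=67/2
iteration 3: select A,EM (d=3, Q=-387/4); attach at lengths (-119/16, 167/16); label the merged cluster AEM
  updated: d(AEM,FY)=193/8, d(AEM,V)=85/4
iteration 4: select AEM,FY (d=193/8, Q=-671/8); attach at lengths (55/16, 331/16); label the merged cluster AEFMY
  updated: d(AEFMY,V)=285/16
iteration 5: select AEFMY,V (d=285/16); attach at lengths (285/32, 285/32); label the merged cluster AEFMVY
final tree: (((A:-119/16,(E:51/4,M:-35/4):167/16):55/16,(F:55/8,Y:57/8):331/16):285/32,V:285/32)
total length: 1007/16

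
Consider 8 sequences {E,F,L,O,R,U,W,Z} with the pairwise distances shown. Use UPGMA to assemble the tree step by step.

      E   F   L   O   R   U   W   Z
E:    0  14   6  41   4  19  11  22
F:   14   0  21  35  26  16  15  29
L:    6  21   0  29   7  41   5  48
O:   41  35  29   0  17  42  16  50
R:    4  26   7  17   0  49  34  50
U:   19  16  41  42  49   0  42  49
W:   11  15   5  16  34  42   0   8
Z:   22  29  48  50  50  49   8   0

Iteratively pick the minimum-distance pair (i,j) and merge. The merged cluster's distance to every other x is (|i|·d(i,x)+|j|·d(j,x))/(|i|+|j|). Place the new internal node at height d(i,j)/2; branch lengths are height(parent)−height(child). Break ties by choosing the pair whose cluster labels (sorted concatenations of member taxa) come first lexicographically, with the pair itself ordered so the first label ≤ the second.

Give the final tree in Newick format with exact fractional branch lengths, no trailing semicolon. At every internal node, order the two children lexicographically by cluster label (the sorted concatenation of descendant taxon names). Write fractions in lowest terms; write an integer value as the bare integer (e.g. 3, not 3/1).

1. join E+R (d=4) ⇒ ER; edges |E|=2, |R|=2
  updated: d(ER,F)=20, d(ER,L)=13/2, d(ER,O)=29, d(ER,U)=34, d(ER,W)=45/2, d(ER,Z)=36
2. join L+W (d=5) ⇒ LW; edges |L|=5/2, |W|=5/2
  updated: d(ER,LW)=29/2, d(F,LW)=18, d(LW,O)=45/2, d(LW,U)=83/2, d(LW,Z)=28
3. join ER+LW (d=29/2) ⇒ ELRW; edges |ER|=21/4, |LW|=19/4
  updated: d(ELRW,F)=19, d(ELRW,O)=103/4, d(ELRW,U)=151/4, d(ELRW,Z)=32
4. join F+U (d=16) ⇒ FU; edges |F|=8, |U|=8
  updated: d(ELRW,FU)=227/8, d(FU,O)=77/2, d(FU,Z)=39
5. join ELRW+O (d=103/4) ⇒ ELORW; edges |ELRW|=45/8, |O|=103/8
  updated: d(ELORW,FU)=152/5, d(ELORW,Z)=178/5
6. join ELORW+FU (d=152/5) ⇒ EFLORUW; edges |ELORW|=93/40, |FU|=36/5
  updated: d(EFLORUW,Z)=256/7
7. join EFLORUW+Z (d=256/7) ⇒ EFLORUWZ; edges |EFLORUW|=108/35, |Z|=128/7
final tree: (((((E:2,R:2):21/4,(L:5/2,W:5/2):19/4):45/8,O:103/8):93/40,(F:8,U:8):36/5):108/35,Z:128/7)
total length: 23631/280

(((((E:2,R:2):21/4,(L:5/2,W:5/2):19/4):45/8,O:103/8):93/40,(F:8,U:8):36/5):108/35,Z:128/7)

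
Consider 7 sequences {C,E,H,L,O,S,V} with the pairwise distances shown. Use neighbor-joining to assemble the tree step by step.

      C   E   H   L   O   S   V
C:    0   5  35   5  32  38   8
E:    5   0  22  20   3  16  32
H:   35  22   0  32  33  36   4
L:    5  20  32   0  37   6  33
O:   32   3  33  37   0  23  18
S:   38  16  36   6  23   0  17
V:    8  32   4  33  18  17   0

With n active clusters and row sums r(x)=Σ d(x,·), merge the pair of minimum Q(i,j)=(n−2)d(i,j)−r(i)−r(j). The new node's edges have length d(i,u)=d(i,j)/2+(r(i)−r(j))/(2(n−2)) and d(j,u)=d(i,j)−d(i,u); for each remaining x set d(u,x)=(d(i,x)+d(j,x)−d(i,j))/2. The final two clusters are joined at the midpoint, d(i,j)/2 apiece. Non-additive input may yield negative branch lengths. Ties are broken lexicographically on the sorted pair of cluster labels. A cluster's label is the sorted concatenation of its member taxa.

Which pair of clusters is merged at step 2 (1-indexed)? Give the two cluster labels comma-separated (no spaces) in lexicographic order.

iteration 1: select H,V (d=4, Q=-254); attach at lengths (7, -3); label the merged cluster HV
  updated: d(C,HV)=39/2, d(E,HV)=25, d(HV,L)=61/2, d(HV,O)=47/2, d(HV,S)=49/2
iteration 2: select L,S (d=6, Q=-182); attach at lengths (15/8, 33/8); label the merged cluster LS
  updated: d(C,LS)=37/2, d(E,LS)=15, d(HV,LS)=49/2, d(LS,O)=27
iteration 3: select E,O (d=3, Q=-249/2); attach at lengths (-19/4, 31/4); label the merged cluster EO
  updated: d(C,EO)=17, d(EO,HV)=91/4, d(EO,LS)=39/2
iteration 4: select C,HV (d=39/2, Q=-331/4); attach at lengths (109/16, 203/16); label the merged cluster CHV
  updated: d(CHV,EO)=81/8, d(CHV,LS)=47/4
iteration 5: select CHV,EO (d=81/8, Q=-331/8); attach at lengths (19/16, 143/16); label the merged cluster CEHOV
  updated: d(CEHOV,LS)=169/16
iteration 6: select CEHOV,LS (d=169/16); attach at lengths (169/32, 169/32); label the merged cluster CEHLOSV
final tree: (((C:109/16,(H:7,V:-3):203/16):19/16,(E:-19/4,O:31/4):143/16):169/32,(L:15/8,S:33/8):169/32)
total length: 851/16

L,S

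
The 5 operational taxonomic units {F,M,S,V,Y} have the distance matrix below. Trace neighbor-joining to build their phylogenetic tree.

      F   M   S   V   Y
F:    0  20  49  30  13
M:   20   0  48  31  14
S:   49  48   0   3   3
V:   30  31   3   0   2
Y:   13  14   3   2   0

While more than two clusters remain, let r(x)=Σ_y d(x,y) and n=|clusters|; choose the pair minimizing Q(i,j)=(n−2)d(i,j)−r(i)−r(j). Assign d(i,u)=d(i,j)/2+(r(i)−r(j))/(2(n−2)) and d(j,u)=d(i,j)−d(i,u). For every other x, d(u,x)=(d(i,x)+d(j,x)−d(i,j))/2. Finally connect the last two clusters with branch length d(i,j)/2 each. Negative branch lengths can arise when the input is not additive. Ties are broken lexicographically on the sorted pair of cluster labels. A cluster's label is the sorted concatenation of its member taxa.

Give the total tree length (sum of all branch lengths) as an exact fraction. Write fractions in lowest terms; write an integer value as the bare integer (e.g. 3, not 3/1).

157/4

step 1: merge (F,M) at d=20, Q=-165; branch lengths F→59/6, M→61/6; new cluster FM
  updated: d(FM,S)=77/2, d(FM,V)=41/2, d(FM,Y)=7/2
step 2: merge (FM,Y) at d=7/2, Q=-64; branch lengths FM→61/4, Y→-47/4; new cluster FMY
  updated: d(FMY,S)=19, d(FMY,V)=19/2
step 3: merge (FMY,S) at d=19, Q=-63/2; branch lengths FMY→51/4, S→25/4; new cluster FMSY
  updated: d(FMSY,V)=-13/4
step 4: merge (FMSY,V) at d=-13/4; branch lengths FMSY→-13/8, V→-13/8; new cluster FMSVY
final tree: ((((F:59/6,M:61/6):61/4,Y:-47/4):51/4,S:25/4):-13/8,V:-13/8)
total length: 157/4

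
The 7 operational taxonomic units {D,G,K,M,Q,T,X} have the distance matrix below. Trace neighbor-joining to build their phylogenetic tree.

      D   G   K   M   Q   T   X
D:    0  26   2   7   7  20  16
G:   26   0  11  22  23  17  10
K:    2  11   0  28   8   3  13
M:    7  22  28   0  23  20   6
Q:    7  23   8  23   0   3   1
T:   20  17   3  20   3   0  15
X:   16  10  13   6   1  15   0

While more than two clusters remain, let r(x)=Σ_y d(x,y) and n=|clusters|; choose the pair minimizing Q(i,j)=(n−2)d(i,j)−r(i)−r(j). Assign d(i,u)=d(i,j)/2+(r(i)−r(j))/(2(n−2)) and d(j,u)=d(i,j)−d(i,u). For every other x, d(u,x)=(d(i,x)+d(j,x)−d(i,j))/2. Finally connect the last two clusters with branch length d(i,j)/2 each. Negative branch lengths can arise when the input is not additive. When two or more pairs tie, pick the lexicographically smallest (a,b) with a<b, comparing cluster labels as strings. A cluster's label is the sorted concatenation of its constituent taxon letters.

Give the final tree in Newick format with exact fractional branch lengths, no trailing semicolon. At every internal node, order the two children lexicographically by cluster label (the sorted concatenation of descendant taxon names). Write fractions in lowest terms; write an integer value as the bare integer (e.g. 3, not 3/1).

((((D:7/10,M:63/10):109/16,(G:31/3,(K:1/2,T:5/2):13/6):55/16):35/16,Q:33/16):-17/32,X:-17/32)

iteration 1: select D,M (d=7, Q=-149); attach at lengths (7/10, 63/10); label the merged cluster DM
  updated: d(DM,G)=41/2, d(DM,K)=23/2, d(DM,Q)=23/2, d(DM,T)=33/2, d(DM,X)=15/2
iteration 2: select K,T (d=3, Q=-89); attach at lengths (1/2, 5/2); label the merged cluster KT
  updated: d(DM,KT)=25/2, d(G,KT)=25/2, d(KT,Q)=4, d(KT,X)=25/2
iteration 3: select G,KT (d=25/2, Q=-70); attach at lengths (31/3, 13/6); label the merged cluster GKT
  updated: d(DM,GKT)=41/4, d(GKT,Q)=29/4, d(GKT,X)=5
iteration 4: select DM,GKT (d=41/4, Q=-125/4); attach at lengths (109/16, 55/16); label the merged cluster DGKMT
  updated: d(DGKMT,Q)=17/4, d(DGKMT,X)=9/8
iteration 5: select DGKMT,Q (d=17/4, Q=-51/8); attach at lengths (35/16, 33/16); label the merged cluster DGKMQT
  updated: d(DGKMQT,X)=-17/16
iteration 6: select DGKMQT,X (d=-17/16); attach at lengths (-17/32, -17/32); label the merged cluster DGKMQTX
final tree: ((((D:7/10,M:63/10):109/16,(G:31/3,(K:1/2,T:5/2):13/6):55/16):35/16,Q:33/16):-17/32,X:-17/32)
total length: 575/16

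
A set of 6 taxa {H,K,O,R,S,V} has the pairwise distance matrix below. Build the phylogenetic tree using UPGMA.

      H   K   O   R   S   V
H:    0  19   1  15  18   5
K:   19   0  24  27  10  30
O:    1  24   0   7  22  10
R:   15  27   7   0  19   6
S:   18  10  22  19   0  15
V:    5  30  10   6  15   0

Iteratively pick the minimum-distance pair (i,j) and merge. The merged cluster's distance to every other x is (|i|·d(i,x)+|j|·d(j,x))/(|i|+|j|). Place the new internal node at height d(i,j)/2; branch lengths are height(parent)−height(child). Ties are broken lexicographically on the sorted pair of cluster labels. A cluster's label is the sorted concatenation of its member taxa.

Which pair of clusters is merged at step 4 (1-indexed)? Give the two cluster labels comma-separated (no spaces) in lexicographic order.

1. join H+O (d=1) ⇒ HO; edges |H|=1/2, |O|=1/2
  updated: d(HO,K)=43/2, d(HO,R)=11, d(HO,S)=20, d(HO,V)=15/2
2. join R+V (d=6) ⇒ RV; edges |R|=3, |V|=3
  updated: d(HO,RV)=37/4, d(K,RV)=57/2, d(RV,S)=17
3. join HO+RV (d=37/4) ⇒ HORV; edges |HO|=33/8, |RV|=13/8
  updated: d(HORV,K)=25, d(HORV,S)=37/2
4. join K+S (d=10) ⇒ KS; edges |K|=5, |S|=5
  updated: d(HORV,KS)=87/4
5. join HORV+KS (d=87/4) ⇒ HKORSV; edges |HORV|=25/4, |KS|=47/8
final tree: (((H:1/2,O:1/2):33/8,(R:3,V:3):13/8):25/4,(K:5,S:5):47/8)
total length: 279/8

K,S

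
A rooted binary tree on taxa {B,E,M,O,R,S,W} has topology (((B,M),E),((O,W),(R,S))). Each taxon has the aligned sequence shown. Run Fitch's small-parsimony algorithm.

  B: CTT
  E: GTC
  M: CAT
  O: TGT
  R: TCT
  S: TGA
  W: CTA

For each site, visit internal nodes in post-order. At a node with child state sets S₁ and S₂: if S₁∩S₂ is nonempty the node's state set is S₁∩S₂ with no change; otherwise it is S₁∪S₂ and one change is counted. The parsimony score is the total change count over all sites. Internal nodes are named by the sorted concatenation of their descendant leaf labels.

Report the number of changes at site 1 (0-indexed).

4

BM@0: {C} ∩ {C} = {C} (intersection, +0)
BEM@0: {C} ∪ {G} = {C,G} (union, +1)
OW@0: {T} ∪ {C} = {C,T} (union, +1)
RS@0: {T} ∩ {T} = {T} (intersection, +0)
ORSW@0: {C,T} ∩ {T} = {T} (intersection, +0)
BEMORSW@0: {C,G} ∪ {T} = {C,G,T} (union, +1)
BM@1: {T} ∪ {A} = {A,T} (union, +1)
BEM@1: {A,T} ∩ {T} = {T} (intersection, +0)
OW@1: {G} ∪ {T} = {G,T} (union, +1)
RS@1: {C} ∪ {G} = {C,G} (union, +1)
ORSW@1: {G,T} ∩ {C,G} = {G} (intersection, +0)
BEMORSW@1: {T} ∪ {G} = {G,T} (union, +1)
BM@2: {T} ∩ {T} = {T} (intersection, +0)
BEM@2: {T} ∪ {C} = {C,T} (union, +1)
OW@2: {T} ∪ {A} = {A,T} (union, +1)
RS@2: {T} ∪ {A} = {A,T} (union, +1)
ORSW@2: {A,T} ∩ {A,T} = {A,T} (intersection, +0)
BEMORSW@2: {C,T} ∩ {A,T} = {T} (intersection, +0)
per-site changes: [3, 4, 3]; total = 10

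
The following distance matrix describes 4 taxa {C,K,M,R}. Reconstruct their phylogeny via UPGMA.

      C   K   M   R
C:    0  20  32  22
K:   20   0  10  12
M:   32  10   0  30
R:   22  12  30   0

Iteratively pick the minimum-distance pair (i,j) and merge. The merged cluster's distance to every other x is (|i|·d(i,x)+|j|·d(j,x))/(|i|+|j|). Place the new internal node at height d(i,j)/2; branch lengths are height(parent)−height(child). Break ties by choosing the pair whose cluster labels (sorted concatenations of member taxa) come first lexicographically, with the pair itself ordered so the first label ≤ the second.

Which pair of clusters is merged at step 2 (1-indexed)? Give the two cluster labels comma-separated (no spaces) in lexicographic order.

1. join K+M (d=10) ⇒ KM; edges |K|=5, |M|=5
  updated: d(C,KM)=26, d(KM,R)=21
2. join KM+R (d=21) ⇒ KMR; edges |KM|=11/2, |R|=21/2
  updated: d(C,KMR)=74/3
3. join C+KMR (d=74/3) ⇒ CKMR; edges |C|=37/3, |KMR|=11/6
final tree: (C:37/3,((K:5,M:5):11/2,R:21/2):11/6)
total length: 241/6

KM,R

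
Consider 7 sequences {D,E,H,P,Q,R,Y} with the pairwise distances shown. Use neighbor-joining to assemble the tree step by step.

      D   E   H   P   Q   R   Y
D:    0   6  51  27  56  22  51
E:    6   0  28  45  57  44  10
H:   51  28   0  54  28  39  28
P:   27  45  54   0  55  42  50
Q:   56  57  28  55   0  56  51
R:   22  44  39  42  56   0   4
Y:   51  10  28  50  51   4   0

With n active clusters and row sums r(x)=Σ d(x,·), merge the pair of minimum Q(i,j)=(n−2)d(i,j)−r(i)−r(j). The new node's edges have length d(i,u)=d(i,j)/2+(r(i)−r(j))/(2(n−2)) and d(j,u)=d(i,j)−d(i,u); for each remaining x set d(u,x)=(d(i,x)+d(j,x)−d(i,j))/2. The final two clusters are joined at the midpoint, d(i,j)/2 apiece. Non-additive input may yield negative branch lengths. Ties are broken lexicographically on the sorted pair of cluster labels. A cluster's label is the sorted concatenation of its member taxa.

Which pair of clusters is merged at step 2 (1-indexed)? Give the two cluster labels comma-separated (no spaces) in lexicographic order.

R,Y

iteration 1: select H,Q (d=28, Q=-391); attach at lengths (13/2, 43/2); label the merged cluster HQ
  updated: d(D,HQ)=79/2, d(E,HQ)=57/2, d(HQ,P)=81/2, d(HQ,R)=67/2, d(HQ,Y)=51/2
iteration 2: select R,Y (d=4, Q=-270); attach at lengths (21/8, 11/8); label the merged cluster RY
  updated: d(D,RY)=69/2, d(E,RY)=25, d(HQ,RY)=55/2, d(P,RY)=44
iteration 3: select D,E (d=6, Q=-387/2); attach at lengths (41/12, 31/12); label the merged cluster DE
  updated: d(DE,HQ)=31, d(DE,P)=33, d(DE,RY)=107/4
iteration 4: select DE,P (d=33, Q=-569/4); attach at lengths (157/16, 371/16); label the merged cluster DEP
  updated: d(DEP,HQ)=77/4, d(DEP,RY)=151/8
iteration 5: select DEP,HQ (d=77/4, Q=-525/8); attach at lengths (85/16, 223/16); label the merged cluster DEHPQ
  updated: d(DEHPQ,RY)=217/16
iteration 6: select DEHPQ,RY (d=217/16); attach at lengths (217/32, 217/32); label the merged cluster DEHPQRY
final tree: ((((D:41/12,E:31/12):157/16,P:371/16):85/16,(H:13/2,Q:43/2):223/16):217/32,(R:21/8,Y:11/8):217/32)
total length: 1661/16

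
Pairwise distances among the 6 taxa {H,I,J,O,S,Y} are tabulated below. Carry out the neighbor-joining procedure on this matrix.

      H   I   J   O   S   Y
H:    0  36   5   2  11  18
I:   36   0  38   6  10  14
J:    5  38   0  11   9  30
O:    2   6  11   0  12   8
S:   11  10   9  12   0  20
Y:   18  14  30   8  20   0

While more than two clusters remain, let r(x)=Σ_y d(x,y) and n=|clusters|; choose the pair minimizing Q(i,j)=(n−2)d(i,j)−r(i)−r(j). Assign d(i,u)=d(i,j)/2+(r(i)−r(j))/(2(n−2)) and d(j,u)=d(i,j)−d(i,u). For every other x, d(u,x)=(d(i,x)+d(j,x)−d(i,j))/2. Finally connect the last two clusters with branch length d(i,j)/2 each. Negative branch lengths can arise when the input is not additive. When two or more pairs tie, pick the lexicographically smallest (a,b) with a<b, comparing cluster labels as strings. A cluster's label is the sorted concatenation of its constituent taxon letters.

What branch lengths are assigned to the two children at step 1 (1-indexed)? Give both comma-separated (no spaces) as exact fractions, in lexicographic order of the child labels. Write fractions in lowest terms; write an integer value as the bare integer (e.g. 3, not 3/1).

-1/8,41/8

iteration 1: select H,J (d=5, Q=-145); attach at lengths (-1/8, 41/8); label the merged cluster HJ
  updated: d(HJ,I)=69/2, d(HJ,O)=4, d(HJ,S)=15/2, d(HJ,Y)=43/2
iteration 2: select HJ,S (d=15/2, Q=-189/2); attach at lengths (27/4, 3/4); label the merged cluster HJS
  updated: d(HJS,I)=37/2, d(HJS,O)=17/4, d(HJS,Y)=17
iteration 3: select HJS,O (d=17/4, Q=-99/2); attach at lengths (15/2, -13/4); label the merged cluster HJOS
  updated: d(HJOS,I)=81/8, d(HJOS,Y)=83/8
iteration 4: select HJOS,I (d=81/8, Q=-69/2); attach at lengths (13/4, 55/8); label the merged cluster HIJOS
  updated: d(HIJOS,Y)=57/8
iteration 5: select HIJOS,Y (d=57/8); attach at lengths (57/16, 57/16); label the merged cluster HIJOSY
final tree: (((((H:-1/8,J:41/8):27/4,S:3/4):15/2,O:-13/4):13/4,I:55/8):57/16,Y:57/16)
total length: 34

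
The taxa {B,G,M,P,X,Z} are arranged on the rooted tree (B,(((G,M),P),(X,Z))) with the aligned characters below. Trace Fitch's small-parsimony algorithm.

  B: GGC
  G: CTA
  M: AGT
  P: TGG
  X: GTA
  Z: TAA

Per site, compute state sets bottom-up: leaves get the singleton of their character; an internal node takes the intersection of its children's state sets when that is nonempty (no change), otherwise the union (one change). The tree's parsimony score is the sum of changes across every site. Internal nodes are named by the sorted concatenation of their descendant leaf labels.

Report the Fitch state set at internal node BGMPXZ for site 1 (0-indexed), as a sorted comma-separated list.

G

GM@0: {C} ∪ {A} = {A,C} (union, +1)
GMP@0: {A,C} ∪ {T} = {A,C,T} (union, +1)
XZ@0: {G} ∪ {T} = {G,T} (union, +1)
GMPXZ@0: {A,C,T} ∩ {G,T} = {T} (intersection, +0)
BGMPXZ@0: {G} ∪ {T} = {G,T} (union, +1)
GM@1: {T} ∪ {G} = {G,T} (union, +1)
GMP@1: {G,T} ∩ {G} = {G} (intersection, +0)
XZ@1: {T} ∪ {A} = {A,T} (union, +1)
GMPXZ@1: {G} ∪ {A,T} = {A,G,T} (union, +1)
BGMPXZ@1: {G} ∩ {A,G,T} = {G} (intersection, +0)
GM@2: {A} ∪ {T} = {A,T} (union, +1)
GMP@2: {A,T} ∪ {G} = {A,G,T} (union, +1)
XZ@2: {A} ∩ {A} = {A} (intersection, +0)
GMPXZ@2: {A,G,T} ∩ {A} = {A} (intersection, +0)
BGMPXZ@2: {C} ∪ {A} = {A,C} (union, +1)
per-site changes: [4, 3, 3]; total = 10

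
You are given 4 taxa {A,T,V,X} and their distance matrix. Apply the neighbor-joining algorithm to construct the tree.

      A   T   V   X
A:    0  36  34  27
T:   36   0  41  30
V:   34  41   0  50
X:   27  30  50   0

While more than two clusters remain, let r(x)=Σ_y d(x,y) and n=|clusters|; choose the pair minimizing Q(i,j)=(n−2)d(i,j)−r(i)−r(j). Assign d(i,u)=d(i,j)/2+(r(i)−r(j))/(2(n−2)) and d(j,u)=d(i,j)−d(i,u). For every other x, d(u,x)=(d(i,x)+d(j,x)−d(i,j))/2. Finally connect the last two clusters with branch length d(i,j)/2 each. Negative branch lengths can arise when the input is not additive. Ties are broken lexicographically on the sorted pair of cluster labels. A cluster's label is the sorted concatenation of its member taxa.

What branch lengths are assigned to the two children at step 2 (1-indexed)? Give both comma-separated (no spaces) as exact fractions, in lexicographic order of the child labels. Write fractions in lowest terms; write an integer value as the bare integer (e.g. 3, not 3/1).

1. join A+V (d=34, Q=-154) ⇒ AV; edges |A|=10, |V|=24
  updated: d(AV,T)=43/2, d(AV,X)=43/2
2. join AV+T (d=43/2, Q=-73) ⇒ ATV; edges |AV|=13/2, |T|=15
  updated: d(ATV,X)=15
3. join ATV+X (d=15) ⇒ ATVX; edges |ATV|=15/2, |X|=15/2
final tree: (((A:10,V:24):13/2,T:15):15/2,X:15/2)
total length: 141/2

13/2,15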